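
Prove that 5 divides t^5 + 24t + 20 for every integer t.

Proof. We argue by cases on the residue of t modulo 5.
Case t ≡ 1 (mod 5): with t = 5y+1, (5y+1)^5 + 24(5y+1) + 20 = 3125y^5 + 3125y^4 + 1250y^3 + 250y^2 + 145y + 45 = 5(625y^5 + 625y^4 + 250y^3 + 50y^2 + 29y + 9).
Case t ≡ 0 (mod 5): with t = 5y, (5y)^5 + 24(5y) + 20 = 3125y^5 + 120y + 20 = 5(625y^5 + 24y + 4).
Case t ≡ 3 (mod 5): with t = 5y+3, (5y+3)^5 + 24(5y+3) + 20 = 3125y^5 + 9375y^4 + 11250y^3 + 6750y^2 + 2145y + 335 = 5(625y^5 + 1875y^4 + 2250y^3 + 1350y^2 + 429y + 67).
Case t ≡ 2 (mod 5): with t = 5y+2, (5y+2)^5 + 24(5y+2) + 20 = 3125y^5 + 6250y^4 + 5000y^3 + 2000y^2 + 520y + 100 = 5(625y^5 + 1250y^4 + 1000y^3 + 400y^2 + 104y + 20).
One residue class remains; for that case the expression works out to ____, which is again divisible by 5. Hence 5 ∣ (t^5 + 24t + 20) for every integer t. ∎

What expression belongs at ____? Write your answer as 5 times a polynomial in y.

5(625y^5 + 2500y^4 + 4000y^3 + 3200y^2 + 1304y + 228)

Only t ≡ 4 (mod 5) is unaccounted for. Put t = 5y+4:
(5y+4)^5 + 24(5y+4) + 20 expands to 3125y^5 + 12500y^4 + 20000y^3 + 16000y^2 + 6520y + 1140,
and factoring out 5 leaves 5(625y^5 + 2500y^4 + 4000y^3 + 3200y^2 + 1304y + 228).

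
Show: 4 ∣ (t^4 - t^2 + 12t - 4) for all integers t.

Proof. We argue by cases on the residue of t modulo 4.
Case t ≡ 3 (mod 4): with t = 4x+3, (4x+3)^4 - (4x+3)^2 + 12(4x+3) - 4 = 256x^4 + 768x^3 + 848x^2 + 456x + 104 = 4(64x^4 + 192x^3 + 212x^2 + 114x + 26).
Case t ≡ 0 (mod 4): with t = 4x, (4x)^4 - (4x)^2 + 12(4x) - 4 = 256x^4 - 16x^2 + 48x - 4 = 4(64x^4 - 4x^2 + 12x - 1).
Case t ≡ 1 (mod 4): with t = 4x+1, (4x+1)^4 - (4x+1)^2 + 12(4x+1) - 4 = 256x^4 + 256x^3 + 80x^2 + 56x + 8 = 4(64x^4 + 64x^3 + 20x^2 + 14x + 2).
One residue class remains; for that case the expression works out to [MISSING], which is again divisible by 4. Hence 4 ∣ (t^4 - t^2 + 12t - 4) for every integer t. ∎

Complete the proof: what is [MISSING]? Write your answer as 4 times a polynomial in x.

The residues treated are {3, 0, 1}, so the missing case is t ≡ 2 (mod 4); write t = 4x+2.
Then (4x+2)^4 - (4x+2)^2 + 12(4x+2) - 4 = 256x^4 + 512x^3 + 368x^2 + 160x + 32 = 4(64x^4 + 128x^3 + 92x^2 + 40x + 8).

4(64x^4 + 128x^3 + 92x^2 + 40x + 8)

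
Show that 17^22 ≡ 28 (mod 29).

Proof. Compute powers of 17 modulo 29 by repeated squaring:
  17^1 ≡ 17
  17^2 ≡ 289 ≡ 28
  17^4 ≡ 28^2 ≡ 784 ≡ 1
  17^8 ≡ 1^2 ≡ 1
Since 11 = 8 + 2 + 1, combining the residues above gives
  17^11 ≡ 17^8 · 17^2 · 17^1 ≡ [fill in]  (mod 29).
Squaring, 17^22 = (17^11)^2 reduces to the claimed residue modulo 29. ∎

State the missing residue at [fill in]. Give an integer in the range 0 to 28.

12

Multiply the listed residues: 1 · 28 · 17 = 28 → 476.
Reducing modulo 29: 476 = 16·29 + 12, so 17^11 ≡ 12.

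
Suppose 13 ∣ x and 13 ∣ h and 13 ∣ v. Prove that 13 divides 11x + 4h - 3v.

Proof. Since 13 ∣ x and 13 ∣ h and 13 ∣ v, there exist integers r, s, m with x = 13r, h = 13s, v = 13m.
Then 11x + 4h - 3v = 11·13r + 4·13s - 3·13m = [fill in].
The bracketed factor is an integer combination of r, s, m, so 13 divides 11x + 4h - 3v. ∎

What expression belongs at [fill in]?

13(-3m + 11r + 4s)

Each term has a factor of 13: 11·13r + 4·13s - 3·13m = 13·(-3m + 11r + 4s).
Since -3m + 11r + 4s is an integer, 13 ∣ (11x + 4h - 3v).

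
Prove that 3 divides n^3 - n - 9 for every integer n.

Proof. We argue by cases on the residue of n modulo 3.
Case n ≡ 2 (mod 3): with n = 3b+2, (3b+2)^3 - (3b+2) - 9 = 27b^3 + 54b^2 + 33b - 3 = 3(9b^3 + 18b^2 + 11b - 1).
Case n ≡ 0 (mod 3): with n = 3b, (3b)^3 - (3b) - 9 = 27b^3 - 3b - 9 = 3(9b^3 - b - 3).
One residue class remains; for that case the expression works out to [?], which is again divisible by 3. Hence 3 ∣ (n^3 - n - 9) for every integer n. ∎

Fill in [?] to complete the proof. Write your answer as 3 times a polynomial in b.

3(9b^3 + 9b^2 + 2b - 3)

Only n ≡ 1 (mod 3) is unaccounted for. Put n = 3b+1:
(3b+1)^3 - (3b+1) - 9 expands to 27b^3 + 27b^2 + 6b - 9,
and factoring out 3 leaves 3(9b^3 + 9b^2 + 2b - 3).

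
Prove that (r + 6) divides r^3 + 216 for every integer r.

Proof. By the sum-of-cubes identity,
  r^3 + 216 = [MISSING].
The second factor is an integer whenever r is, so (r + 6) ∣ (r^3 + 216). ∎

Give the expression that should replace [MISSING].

(r + 6)(r^2 - 6r + 36)

a^3 + b^3 = (a + b)(a^2 - ab + b^2). With a = r, b = 6:
r^3 + 216 = (r + 6)(r^2 - 6r + 36).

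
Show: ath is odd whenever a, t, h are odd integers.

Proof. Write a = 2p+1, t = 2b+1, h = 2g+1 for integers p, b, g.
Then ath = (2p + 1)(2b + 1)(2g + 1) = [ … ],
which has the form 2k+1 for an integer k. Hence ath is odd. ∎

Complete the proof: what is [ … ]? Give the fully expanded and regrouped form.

2(4bgp + 2bg + 2bp + b + 2gp + g + p) + 1

(2p + 1)(2b + 1)(2g + 1) = 8bgp + 4bg + 4bp + 2b + 4gp + 2g + 2p + 1
= 2(4bgp + 2bg + 2bp + b + 2gp + g + p) + 1.
Since 4bgp + 2bg + 2bp + b + 2gp + g + p is an integer, the product is of the form 2k+1 for an integer k.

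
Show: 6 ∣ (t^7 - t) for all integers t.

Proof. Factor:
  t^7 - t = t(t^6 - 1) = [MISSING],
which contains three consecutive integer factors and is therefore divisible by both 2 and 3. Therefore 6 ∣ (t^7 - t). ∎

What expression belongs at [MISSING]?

t^6 - 1 = (t^2 - 1)(t^4 + t^2 + 1), and t^2 - 1 = (t-1)(t+1).
So t(t^6 - 1) = (t - 1)t(t + 1)(t^4 + t^2 + 1).

(t - 1)t(t + 1)(t^4 + t^2 + 1)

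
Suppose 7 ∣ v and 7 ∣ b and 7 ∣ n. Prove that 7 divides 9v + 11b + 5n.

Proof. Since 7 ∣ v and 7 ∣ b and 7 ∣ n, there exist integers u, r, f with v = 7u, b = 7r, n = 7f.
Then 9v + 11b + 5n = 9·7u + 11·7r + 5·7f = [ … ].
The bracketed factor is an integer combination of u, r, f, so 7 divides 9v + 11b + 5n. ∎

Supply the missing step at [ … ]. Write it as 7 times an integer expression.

Pull the common 7 out of every term: 9·7u + 11·7r + 5·7f = 7(5f + 11r + 9u).
5f + 11r + 9u is an integer, which exhibits the divisibility.

7(5f + 11r + 9u)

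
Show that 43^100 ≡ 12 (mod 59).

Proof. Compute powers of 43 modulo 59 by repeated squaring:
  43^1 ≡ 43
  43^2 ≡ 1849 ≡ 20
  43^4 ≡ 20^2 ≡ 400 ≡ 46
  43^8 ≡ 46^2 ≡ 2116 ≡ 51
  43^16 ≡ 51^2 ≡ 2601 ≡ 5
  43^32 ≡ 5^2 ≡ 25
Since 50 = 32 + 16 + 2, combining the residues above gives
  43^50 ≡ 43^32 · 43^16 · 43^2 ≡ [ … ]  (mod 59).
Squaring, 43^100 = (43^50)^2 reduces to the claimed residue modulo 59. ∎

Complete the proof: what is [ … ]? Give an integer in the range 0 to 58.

Multiply the listed residues: 25 · 5 · 20 = 125 → 2500.
Reducing modulo 59: 2500 = 42·59 + 22, so 43^50 ≡ 22.

22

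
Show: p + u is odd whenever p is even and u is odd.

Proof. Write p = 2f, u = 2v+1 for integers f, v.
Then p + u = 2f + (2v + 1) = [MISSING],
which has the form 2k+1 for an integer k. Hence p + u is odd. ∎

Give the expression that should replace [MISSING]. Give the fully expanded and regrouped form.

2(f + v) + 1

2f + (2v + 1) = 2f + 2v + 1
= 2(f + v) + 1.
Since f + v is an integer, the sum is of the form 2k+1 for an integer k.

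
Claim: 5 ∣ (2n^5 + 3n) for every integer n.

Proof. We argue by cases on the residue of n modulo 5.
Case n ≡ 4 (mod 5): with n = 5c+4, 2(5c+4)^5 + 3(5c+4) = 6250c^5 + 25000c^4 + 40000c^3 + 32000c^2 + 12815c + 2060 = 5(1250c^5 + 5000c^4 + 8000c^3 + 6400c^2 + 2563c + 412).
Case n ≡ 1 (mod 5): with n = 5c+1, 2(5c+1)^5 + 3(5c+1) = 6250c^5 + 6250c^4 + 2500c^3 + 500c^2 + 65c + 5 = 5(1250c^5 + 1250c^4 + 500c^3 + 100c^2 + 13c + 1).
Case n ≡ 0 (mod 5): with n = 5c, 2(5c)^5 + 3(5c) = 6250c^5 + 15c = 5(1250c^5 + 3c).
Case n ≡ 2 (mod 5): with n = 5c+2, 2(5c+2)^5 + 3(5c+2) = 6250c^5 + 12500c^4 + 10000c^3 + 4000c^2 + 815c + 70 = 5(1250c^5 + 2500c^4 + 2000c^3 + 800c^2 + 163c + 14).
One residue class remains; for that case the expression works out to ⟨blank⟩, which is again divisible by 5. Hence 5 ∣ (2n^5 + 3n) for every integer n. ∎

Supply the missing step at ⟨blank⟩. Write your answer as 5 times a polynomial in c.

5(1250c^5 + 3750c^4 + 4500c^3 + 2700c^2 + 813c + 99)

The residues treated are {4, 1, 0, 2}, so the missing case is n ≡ 3 (mod 5); write n = 5c+3.
Then 2(5c+3)^5 + 3(5c+3) = 6250c^5 + 18750c^4 + 22500c^3 + 13500c^2 + 4065c + 495 = 5(1250c^5 + 3750c^4 + 4500c^3 + 2700c^2 + 813c + 99).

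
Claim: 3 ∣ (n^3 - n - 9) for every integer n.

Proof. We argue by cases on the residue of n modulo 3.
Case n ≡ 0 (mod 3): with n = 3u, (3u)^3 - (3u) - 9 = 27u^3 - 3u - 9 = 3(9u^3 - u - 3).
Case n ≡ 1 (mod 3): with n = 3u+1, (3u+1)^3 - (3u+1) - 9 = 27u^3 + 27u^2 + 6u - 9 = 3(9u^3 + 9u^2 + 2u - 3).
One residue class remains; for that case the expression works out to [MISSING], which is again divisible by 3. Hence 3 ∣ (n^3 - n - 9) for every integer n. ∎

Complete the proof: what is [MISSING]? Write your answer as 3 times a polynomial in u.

3(9u^3 + 18u^2 + 11u - 1)

Only n ≡ 2 (mod 3) is unaccounted for. Put n = 3u+2:
(3u+2)^3 - (3u+2) - 9 expands to 27u^3 + 54u^2 + 33u - 3,
and factoring out 3 leaves 3(9u^3 + 18u^2 + 11u - 1).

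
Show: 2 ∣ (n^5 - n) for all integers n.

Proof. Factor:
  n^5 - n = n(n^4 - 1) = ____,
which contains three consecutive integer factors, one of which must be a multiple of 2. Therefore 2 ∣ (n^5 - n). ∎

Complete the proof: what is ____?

(n - 1)n(n + 1)(n^2 + 1)

n^4 - 1 = (n^2 - 1)(n^2 + 1), and n^2 - 1 = (n-1)(n+1).
So n(n^4 - 1) = (n - 1)n(n + 1)(n^2 + 1).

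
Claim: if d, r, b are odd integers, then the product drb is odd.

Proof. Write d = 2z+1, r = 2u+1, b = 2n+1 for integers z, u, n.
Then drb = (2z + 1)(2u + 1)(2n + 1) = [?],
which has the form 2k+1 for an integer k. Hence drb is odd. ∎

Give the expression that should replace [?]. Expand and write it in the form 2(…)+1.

2(4nuz + 2nu + 2nz + n + 2uz + u + z) + 1

(2z + 1)(2u + 1)(2n + 1) = 8nuz + 4nu + 4nz + 2n + 4uz + 2u + 2z + 1
= 2(4nuz + 2nu + 2nz + n + 2uz + u + z) + 1.
Since 4nuz + 2nu + 2nz + n + 2uz + u + z is an integer, the product is of the form 2k+1 for an integer k.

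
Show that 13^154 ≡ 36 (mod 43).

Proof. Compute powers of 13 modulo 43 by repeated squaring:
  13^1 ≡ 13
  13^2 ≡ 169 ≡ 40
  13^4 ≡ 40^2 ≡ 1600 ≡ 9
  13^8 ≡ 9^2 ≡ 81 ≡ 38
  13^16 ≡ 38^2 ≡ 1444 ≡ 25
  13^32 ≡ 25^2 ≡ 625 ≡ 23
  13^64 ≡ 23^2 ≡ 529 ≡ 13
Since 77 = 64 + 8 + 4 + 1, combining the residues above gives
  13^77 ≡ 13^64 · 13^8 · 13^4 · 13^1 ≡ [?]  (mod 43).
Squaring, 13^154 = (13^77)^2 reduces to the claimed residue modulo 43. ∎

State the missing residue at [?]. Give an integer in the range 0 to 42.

6

13^64 · 13^8 · 13^4 · 13^1 ≡ 13 · 38 · 9 · 13 = 57798.
57798 mod 43 = 6, so 13^77 ≡ 6 (mod 43).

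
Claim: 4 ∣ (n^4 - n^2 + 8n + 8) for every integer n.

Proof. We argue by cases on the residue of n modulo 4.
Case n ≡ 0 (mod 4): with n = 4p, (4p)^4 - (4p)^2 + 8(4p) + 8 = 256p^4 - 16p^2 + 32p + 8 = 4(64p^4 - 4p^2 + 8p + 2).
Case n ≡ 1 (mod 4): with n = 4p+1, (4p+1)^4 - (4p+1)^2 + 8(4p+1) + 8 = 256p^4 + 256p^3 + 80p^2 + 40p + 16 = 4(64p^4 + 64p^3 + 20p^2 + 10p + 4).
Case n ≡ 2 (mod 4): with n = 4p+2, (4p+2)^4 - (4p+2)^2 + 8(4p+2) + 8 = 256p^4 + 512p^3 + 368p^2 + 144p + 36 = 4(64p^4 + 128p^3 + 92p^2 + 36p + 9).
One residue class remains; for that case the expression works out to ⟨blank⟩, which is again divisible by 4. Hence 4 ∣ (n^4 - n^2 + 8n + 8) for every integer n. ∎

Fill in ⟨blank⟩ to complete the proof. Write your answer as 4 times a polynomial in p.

4(64p^4 + 192p^3 + 212p^2 + 110p + 26)

Only n ≡ 3 (mod 4) is unaccounted for. Put n = 4p+3:
(4p+3)^4 - (4p+3)^2 + 8(4p+3) + 8 expands to 256p^4 + 768p^3 + 848p^2 + 440p + 104,
and factoring out 4 leaves 4(64p^4 + 192p^3 + 212p^2 + 110p + 26).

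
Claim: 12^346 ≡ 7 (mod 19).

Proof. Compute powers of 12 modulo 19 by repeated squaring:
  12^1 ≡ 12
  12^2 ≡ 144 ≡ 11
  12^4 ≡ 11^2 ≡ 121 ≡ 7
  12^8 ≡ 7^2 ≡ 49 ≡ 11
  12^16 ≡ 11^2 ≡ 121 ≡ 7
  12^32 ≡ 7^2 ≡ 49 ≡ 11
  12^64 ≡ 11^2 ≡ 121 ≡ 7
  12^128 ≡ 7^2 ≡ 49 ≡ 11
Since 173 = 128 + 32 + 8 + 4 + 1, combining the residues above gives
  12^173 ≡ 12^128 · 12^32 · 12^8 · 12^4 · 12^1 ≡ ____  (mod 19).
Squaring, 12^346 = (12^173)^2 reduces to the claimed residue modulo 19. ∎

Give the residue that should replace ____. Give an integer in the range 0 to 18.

8

12^128 · 12^32 · 12^8 · 12^4 · 12^1 ≡ 11 · 11 · 11 · 7 · 12 = 111804.
111804 mod 19 = 8, so 12^173 ≡ 8 (mod 19).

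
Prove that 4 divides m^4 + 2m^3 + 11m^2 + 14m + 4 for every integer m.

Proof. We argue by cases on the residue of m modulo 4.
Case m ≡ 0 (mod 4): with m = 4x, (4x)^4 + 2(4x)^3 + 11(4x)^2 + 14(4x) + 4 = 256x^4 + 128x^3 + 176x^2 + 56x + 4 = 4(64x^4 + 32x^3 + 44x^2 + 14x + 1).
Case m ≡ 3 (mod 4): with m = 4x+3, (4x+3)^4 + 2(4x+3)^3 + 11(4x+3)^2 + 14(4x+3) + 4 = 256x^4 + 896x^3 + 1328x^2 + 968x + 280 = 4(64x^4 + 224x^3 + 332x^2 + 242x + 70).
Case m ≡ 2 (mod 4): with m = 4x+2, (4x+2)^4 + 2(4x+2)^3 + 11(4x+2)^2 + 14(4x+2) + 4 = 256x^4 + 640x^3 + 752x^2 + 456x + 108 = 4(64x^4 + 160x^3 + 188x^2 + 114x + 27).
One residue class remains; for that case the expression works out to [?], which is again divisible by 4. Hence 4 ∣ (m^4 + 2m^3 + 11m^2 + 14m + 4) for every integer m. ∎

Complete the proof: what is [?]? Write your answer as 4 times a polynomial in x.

Only m ≡ 1 (mod 4) is unaccounted for. Put m = 4x+1:
(4x+1)^4 + 2(4x+1)^3 + 11(4x+1)^2 + 14(4x+1) + 4 expands to 256x^4 + 384x^3 + 368x^2 + 184x + 32,
and factoring out 4 leaves 4(64x^4 + 96x^3 + 92x^2 + 46x + 8).

4(64x^4 + 96x^3 + 92x^2 + 46x + 8)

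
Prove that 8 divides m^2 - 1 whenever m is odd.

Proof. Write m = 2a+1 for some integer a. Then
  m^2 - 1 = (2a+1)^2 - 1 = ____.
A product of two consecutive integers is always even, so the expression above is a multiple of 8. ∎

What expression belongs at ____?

(2a+1)^2 - 1 = 4a^2 + 4a + 1 - 1 = 4a^2 + 4a = 4a(a+1).
Since a and a+1 are consecutive, a(a+1) is even, and 4·(even) is a multiple of 8.

4a(a + 1)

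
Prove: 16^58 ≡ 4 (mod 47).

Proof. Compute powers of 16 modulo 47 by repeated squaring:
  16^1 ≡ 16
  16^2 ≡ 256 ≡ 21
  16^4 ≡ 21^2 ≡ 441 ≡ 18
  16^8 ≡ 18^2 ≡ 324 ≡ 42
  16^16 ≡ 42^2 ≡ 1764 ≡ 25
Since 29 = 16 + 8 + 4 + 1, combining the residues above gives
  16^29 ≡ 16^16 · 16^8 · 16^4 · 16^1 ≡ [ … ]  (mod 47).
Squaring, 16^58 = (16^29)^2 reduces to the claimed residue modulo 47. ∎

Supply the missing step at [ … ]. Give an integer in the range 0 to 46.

2

16^16 · 16^8 · 16^4 · 16^1 ≡ 25 · 42 · 18 · 16 = 302400.
302400 mod 47 = 2, so 16^29 ≡ 2 (mod 47).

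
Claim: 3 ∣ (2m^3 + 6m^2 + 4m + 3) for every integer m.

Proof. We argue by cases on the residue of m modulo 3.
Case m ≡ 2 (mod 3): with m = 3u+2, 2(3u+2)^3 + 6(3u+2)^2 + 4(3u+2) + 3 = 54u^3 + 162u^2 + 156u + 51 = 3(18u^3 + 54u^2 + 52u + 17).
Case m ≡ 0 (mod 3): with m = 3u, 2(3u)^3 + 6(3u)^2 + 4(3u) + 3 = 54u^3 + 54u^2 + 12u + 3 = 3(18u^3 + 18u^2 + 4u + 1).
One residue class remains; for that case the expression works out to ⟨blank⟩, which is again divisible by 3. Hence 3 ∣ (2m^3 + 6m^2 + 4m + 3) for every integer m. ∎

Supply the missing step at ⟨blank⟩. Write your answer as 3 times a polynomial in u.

3(18u^3 + 36u^2 + 22u + 5)

Only m ≡ 1 (mod 3) is unaccounted for. Put m = 3u+1:
2(3u+1)^3 + 6(3u+1)^2 + 4(3u+1) + 3 expands to 54u^3 + 108u^2 + 66u + 15,
and factoring out 3 leaves 3(18u^3 + 36u^2 + 22u + 5).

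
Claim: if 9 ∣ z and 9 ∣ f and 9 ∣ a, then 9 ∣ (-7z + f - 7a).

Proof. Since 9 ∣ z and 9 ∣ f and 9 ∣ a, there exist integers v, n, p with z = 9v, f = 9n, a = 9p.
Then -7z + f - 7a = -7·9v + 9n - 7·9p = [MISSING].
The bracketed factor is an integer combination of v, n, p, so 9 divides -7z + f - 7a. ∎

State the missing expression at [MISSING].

Each term has a factor of 9: -7·9v + 9n - 7·9p = 9·(n - 7p - 7v).
Since n - 7p - 7v is an integer, 9 ∣ (-7z + f - 7a).

9(n - 7p - 7v)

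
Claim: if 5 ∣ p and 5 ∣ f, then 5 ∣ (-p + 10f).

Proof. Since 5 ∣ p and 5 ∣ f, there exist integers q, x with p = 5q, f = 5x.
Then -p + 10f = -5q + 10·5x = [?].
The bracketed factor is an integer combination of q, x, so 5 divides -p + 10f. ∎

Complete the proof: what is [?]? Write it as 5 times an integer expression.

5(-q + 10x)

Each term has a factor of 5: -5q + 10·5x = 5·(-q + 10x).
Since -q + 10x is an integer, 5 ∣ (-p + 10f).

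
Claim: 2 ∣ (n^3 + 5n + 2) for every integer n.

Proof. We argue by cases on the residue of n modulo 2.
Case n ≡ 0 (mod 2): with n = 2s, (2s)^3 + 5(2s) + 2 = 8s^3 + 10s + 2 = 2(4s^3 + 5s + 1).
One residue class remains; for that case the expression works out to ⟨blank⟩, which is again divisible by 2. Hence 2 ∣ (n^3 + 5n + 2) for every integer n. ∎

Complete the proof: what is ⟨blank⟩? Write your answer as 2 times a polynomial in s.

2(4s^3 + 6s^2 + 8s + 4)

Only n ≡ 1 (mod 2) is unaccounted for. Put n = 2s+1:
(2s+1)^3 + 5(2s+1) + 2 expands to 8s^3 + 12s^2 + 16s + 8,
and factoring out 2 leaves 2(4s^3 + 6s^2 + 8s + 4).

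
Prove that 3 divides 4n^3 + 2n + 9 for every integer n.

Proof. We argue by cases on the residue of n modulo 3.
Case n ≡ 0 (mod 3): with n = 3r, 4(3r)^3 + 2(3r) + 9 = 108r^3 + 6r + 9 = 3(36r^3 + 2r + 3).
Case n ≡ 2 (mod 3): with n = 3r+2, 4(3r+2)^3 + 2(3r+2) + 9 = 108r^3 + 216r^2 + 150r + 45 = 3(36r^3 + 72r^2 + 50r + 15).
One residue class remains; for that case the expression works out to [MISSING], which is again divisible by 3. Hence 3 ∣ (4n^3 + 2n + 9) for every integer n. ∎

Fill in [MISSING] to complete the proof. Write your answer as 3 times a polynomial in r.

3(36r^3 + 36r^2 + 14r + 5)

Only n ≡ 1 (mod 3) is unaccounted for. Put n = 3r+1:
4(3r+1)^3 + 2(3r+1) + 9 expands to 108r^3 + 108r^2 + 42r + 15,
and factoring out 3 leaves 3(36r^3 + 36r^2 + 14r + 5).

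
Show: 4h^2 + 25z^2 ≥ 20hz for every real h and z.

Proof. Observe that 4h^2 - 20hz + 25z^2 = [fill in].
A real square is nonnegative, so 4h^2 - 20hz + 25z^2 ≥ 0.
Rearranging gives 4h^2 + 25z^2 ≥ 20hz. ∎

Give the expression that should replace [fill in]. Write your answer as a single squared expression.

(2h - 5z)^2

4h^2 - 20hz + 25z^2 is a perfect-square trinomial: the outer terms are (2h)^2 and (5z)^2, and the cross term is -2·2h·5z.
So 4h^2 - 20hz + 25z^2 = (2h - 5z)^2 ≥ 0.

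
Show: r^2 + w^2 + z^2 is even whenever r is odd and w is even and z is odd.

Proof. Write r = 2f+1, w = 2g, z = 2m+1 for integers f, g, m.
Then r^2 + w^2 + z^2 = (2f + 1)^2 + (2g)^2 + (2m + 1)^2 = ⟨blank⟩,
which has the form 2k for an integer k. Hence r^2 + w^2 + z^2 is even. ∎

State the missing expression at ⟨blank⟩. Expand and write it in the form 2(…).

2(2f^2 + 2f + 2g^2 + 2m^2 + 2m + 1)

(2f + 1)^2 + (2g)^2 + (2m + 1)^2 = 4f^2 + 4f + 4g^2 + 4m^2 + 4m + 2
= 2(2f^2 + 2f + 2g^2 + 2m^2 + 2m + 1).
Since 2f^2 + 2f + 2g^2 + 2m^2 + 2m + 1 is an integer, the sum of squares is of the form 2k for an integer k.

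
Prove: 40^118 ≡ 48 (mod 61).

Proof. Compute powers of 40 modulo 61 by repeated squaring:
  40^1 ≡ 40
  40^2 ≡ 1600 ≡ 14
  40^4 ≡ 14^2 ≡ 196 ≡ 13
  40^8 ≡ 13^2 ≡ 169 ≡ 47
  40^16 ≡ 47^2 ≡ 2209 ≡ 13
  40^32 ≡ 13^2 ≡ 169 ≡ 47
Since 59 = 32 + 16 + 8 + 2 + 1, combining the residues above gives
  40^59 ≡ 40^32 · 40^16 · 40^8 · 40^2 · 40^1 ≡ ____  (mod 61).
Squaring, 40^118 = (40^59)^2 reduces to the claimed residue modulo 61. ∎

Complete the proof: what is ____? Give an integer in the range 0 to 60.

40^32 · 40^16 · 40^8 · 40^2 · 40^1 ≡ 47 · 13 · 47 · 14 · 40 = 16081520.
16081520 mod 61 = 29, so 40^59 ≡ 29 (mod 61).

29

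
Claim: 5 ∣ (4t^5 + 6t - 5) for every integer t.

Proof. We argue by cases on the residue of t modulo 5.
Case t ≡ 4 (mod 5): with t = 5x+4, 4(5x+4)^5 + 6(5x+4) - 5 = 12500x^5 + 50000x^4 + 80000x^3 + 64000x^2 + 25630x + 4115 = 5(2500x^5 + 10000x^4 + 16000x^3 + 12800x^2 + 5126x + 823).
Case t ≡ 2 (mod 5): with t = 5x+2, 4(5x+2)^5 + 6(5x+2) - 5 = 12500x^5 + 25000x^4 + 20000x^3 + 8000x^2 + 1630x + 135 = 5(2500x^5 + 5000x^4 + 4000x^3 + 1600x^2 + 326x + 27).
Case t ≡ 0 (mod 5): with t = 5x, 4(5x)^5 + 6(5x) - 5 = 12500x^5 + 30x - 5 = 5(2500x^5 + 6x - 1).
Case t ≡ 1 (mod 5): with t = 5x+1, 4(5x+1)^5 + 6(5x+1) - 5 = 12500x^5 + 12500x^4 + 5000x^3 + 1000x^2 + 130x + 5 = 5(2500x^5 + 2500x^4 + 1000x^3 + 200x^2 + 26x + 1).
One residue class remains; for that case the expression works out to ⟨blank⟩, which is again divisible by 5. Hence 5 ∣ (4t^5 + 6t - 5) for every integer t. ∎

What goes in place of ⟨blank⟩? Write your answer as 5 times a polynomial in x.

5(2500x^5 + 7500x^4 + 9000x^3 + 5400x^2 + 1626x + 197)

The residues treated are {4, 2, 0, 1}, so the missing case is t ≡ 3 (mod 5); write t = 5x+3.
Then 4(5x+3)^5 + 6(5x+3) - 5 = 12500x^5 + 37500x^4 + 45000x^3 + 27000x^2 + 8130x + 985 = 5(2500x^5 + 7500x^4 + 9000x^3 + 5400x^2 + 1626x + 197).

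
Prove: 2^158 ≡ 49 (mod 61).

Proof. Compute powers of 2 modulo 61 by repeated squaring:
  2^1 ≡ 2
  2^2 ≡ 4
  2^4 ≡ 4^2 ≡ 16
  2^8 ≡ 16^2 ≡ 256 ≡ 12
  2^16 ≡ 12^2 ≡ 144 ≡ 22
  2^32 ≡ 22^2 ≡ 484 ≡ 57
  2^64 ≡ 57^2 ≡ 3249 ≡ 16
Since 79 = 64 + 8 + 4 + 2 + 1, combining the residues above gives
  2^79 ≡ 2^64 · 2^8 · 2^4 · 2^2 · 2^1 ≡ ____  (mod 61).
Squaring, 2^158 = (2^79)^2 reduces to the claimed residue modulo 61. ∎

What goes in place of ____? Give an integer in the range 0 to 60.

2^64 · 2^8 · 2^4 · 2^2 · 2^1 ≡ 16 · 12 · 16 · 4 · 2 = 24576.
24576 mod 61 = 54, so 2^79 ≡ 54 (mod 61).

54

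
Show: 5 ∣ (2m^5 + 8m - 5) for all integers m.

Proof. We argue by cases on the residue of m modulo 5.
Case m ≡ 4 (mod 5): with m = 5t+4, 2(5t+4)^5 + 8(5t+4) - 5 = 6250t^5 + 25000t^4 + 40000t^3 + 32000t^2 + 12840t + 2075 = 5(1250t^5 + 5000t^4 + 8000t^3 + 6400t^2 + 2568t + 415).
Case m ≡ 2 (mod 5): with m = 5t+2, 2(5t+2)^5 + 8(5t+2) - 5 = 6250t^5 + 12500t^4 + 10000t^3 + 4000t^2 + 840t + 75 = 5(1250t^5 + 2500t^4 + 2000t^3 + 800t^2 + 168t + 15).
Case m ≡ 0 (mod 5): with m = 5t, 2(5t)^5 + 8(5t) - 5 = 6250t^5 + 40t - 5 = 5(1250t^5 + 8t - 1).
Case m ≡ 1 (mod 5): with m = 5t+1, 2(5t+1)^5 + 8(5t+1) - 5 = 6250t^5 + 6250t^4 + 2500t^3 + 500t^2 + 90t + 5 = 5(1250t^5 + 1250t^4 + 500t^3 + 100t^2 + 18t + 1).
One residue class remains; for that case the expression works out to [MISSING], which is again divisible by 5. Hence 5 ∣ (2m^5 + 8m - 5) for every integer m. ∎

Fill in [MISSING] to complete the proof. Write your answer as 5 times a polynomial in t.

5(1250t^5 + 3750t^4 + 4500t^3 + 2700t^2 + 818t + 101)

Only m ≡ 3 (mod 5) is unaccounted for. Put m = 5t+3:
2(5t+3)^5 + 8(5t+3) - 5 expands to 6250t^5 + 18750t^4 + 22500t^3 + 13500t^2 + 4090t + 505,
and factoring out 5 leaves 5(1250t^5 + 3750t^4 + 4500t^3 + 2700t^2 + 818t + 101).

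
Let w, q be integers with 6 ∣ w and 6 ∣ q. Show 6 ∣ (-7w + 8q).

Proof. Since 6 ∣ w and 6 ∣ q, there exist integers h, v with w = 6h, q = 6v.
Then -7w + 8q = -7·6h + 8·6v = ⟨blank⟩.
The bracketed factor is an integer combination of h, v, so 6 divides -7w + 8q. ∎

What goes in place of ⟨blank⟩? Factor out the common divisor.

Each term has a factor of 6: -7·6h + 8·6v = 6·(-7h + 8v).
Since -7h + 8v is an integer, 6 ∣ (-7w + 8q).

6(-7h + 8v)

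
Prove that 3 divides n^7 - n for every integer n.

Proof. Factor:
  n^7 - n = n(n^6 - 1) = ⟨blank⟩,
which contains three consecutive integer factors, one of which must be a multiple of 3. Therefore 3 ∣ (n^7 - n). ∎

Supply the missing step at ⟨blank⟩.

n^6 - 1 = (n^2 - 1)(n^4 + n^2 + 1), and n^2 - 1 = (n-1)(n+1).
So n(n^6 - 1) = (n - 1)n(n + 1)(n^4 + n^2 + 1).

(n - 1)n(n + 1)(n^4 + n^2 + 1)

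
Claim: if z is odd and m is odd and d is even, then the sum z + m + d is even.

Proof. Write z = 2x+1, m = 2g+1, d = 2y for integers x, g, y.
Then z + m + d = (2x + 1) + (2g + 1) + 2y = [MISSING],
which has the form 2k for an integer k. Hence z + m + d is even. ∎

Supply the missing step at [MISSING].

2(g + x + y + 1)

Expanding: (2x + 1) + (2g + 1) + 2y = 2g + 2x + 2y + 2.
Every term is even; pulling out the factor of 2 gives 2(g + x + y + 1).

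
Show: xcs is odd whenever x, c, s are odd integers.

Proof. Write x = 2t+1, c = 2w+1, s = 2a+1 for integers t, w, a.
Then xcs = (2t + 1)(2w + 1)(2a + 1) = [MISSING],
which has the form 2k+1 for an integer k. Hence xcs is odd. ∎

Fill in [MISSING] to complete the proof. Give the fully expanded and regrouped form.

2(4atw + 2at + 2aw + a + 2tw + t + w) + 1

Expanding: (2t + 1)(2w + 1)(2a + 1) = 8atw + 4at + 4aw + 2a + 4tw + 2t + 2w + 1.
Every term except the constant is even, so this is 2(4atw + 2at + 2aw + a + 2tw + t + w) + 1,
and 4atw + 2at + 2aw + a + 2tw + t + w ∈ ℤ gives the required form.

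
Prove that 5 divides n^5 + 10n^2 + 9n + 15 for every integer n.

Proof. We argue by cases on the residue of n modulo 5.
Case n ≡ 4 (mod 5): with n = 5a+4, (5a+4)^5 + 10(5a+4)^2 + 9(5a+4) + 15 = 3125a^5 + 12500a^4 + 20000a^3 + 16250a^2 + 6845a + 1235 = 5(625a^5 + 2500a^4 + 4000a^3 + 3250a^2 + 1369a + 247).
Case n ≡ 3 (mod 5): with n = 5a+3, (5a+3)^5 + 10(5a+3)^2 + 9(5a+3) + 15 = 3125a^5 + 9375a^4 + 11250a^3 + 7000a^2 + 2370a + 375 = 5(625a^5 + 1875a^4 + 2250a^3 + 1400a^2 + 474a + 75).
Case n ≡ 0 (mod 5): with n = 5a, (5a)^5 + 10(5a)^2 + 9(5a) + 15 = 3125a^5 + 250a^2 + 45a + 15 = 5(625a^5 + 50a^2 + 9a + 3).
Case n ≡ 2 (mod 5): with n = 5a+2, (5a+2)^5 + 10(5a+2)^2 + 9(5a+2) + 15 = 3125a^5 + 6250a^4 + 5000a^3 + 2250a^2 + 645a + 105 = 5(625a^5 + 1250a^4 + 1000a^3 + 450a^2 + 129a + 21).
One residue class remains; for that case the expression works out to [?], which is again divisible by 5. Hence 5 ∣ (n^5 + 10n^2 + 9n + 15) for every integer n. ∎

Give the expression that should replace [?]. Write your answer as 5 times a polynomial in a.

5(625a^5 + 625a^4 + 250a^3 + 100a^2 + 34a + 7)

The residues treated are {4, 3, 0, 2}, so the missing case is n ≡ 1 (mod 5); write n = 5a+1.
Then (5a+1)^5 + 10(5a+1)^2 + 9(5a+1) + 15 = 3125a^5 + 3125a^4 + 1250a^3 + 500a^2 + 170a + 35 = 5(625a^5 + 625a^4 + 250a^3 + 100a^2 + 34a + 7).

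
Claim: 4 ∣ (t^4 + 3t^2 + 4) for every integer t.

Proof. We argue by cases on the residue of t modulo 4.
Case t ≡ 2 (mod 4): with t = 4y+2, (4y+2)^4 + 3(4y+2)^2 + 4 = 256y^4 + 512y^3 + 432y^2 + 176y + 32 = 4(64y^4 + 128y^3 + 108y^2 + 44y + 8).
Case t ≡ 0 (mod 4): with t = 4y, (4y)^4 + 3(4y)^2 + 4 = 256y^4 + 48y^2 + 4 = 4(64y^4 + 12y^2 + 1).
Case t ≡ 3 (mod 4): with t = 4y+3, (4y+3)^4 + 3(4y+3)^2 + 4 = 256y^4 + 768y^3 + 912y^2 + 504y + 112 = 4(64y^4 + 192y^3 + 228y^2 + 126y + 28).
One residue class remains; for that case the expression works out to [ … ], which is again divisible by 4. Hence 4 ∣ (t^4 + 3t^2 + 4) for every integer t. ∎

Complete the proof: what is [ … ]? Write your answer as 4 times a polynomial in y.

4(64y^4 + 64y^3 + 36y^2 + 10y + 2)

The residues treated are {2, 0, 3}, so the missing case is t ≡ 1 (mod 4); write t = 4y+1.
Then (4y+1)^4 + 3(4y+1)^2 + 4 = 256y^4 + 256y^3 + 144y^2 + 40y + 8 = 4(64y^4 + 64y^3 + 36y^2 + 10y + 2).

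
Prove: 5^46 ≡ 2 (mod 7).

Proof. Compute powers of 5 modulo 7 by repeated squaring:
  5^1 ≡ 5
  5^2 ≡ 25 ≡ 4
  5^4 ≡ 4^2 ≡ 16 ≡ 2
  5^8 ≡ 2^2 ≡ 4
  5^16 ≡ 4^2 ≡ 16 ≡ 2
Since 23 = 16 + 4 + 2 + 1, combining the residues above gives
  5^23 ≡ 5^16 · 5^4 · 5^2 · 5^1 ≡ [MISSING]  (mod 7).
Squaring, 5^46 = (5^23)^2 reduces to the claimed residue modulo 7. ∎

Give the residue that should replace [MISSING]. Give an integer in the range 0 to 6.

3

Multiply the listed residues: 2 · 2 · 4 · 5 = 4 → 16 → 80.
Reducing modulo 7: 80 = 11·7 + 3, so 5^23 ≡ 3.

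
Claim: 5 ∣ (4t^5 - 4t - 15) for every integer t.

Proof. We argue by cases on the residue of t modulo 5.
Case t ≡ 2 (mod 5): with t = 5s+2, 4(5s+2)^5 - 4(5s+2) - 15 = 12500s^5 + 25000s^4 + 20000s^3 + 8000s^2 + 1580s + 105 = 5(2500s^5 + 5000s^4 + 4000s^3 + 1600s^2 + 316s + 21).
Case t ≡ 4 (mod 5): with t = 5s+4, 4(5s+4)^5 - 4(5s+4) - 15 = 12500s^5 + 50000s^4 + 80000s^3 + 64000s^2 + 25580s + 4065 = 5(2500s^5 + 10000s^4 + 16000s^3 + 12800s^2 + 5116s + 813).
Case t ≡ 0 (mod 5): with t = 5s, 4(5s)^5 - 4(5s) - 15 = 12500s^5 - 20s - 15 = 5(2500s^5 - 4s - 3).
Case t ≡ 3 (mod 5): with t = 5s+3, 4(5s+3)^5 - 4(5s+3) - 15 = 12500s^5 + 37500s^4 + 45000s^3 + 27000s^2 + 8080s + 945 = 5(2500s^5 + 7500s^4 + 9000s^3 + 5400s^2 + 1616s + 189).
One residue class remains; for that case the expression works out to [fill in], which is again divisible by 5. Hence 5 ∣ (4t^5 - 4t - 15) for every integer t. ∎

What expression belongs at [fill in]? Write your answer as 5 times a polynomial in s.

Only t ≡ 1 (mod 5) is unaccounted for. Put t = 5s+1:
4(5s+1)^5 - 4(5s+1) - 15 expands to 12500s^5 + 12500s^4 + 5000s^3 + 1000s^2 + 80s - 15,
and factoring out 5 leaves 5(2500s^5 + 2500s^4 + 1000s^3 + 200s^2 + 16s - 3).

5(2500s^5 + 2500s^4 + 1000s^3 + 200s^2 + 16s - 3)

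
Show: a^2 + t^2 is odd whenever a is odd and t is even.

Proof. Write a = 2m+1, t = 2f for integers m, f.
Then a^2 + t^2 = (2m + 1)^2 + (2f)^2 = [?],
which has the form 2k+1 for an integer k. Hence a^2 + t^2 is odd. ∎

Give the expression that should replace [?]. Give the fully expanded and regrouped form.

2(2f^2 + 2m^2 + 2m) + 1

Expanding: (2m + 1)^2 + (2f)^2 = 4f^2 + 4m^2 + 4m + 1.
Every term except the constant is even, so this is 2(2f^2 + 2m^2 + 2m) + 1,
and 2f^2 + 2m^2 + 2m ∈ ℤ gives the required form.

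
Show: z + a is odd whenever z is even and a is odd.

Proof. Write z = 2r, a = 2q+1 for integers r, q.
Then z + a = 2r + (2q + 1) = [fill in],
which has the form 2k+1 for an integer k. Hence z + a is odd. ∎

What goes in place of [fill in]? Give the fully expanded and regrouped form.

2(q + r) + 1

2r + (2q + 1) = 2q + 2r + 1
= 2(q + r) + 1.
Since q + r is an integer, the sum is of the form 2k+1 for an integer k.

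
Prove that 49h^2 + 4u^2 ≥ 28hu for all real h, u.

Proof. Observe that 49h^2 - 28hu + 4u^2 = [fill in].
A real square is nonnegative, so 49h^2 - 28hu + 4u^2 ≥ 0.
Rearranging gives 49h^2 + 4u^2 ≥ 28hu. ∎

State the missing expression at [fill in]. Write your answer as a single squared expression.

(7h - 2u)^2

49h^2 - 28hu + 4u^2 is a perfect-square trinomial: the outer terms are (7h)^2 and (2u)^2, and the cross term is -2·7h·2u.
So 49h^2 - 28hu + 4u^2 = (7h - 2u)^2 ≥ 0.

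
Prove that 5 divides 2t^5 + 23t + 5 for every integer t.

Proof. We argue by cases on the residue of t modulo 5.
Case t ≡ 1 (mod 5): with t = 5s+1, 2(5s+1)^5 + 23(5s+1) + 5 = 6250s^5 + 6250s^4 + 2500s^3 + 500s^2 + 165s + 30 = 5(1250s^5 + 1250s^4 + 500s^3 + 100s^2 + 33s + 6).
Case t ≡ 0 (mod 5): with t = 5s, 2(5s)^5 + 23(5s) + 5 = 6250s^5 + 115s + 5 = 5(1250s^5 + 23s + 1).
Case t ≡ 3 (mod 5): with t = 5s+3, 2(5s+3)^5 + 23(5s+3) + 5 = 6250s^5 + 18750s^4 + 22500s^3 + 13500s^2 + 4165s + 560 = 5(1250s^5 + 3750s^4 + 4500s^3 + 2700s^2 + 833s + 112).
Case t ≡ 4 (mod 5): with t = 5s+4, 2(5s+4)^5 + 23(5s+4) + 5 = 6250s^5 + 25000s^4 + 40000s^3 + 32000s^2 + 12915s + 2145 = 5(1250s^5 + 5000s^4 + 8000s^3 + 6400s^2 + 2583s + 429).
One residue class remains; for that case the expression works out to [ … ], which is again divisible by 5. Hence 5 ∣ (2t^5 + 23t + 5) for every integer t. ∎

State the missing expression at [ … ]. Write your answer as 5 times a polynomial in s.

The residues treated are {1, 0, 3, 4}, so the missing case is t ≡ 2 (mod 5); write t = 5s+2.
Then 2(5s+2)^5 + 23(5s+2) + 5 = 6250s^5 + 12500s^4 + 10000s^3 + 4000s^2 + 915s + 115 = 5(1250s^5 + 2500s^4 + 2000s^3 + 800s^2 + 183s + 23).

5(1250s^5 + 2500s^4 + 2000s^3 + 800s^2 + 183s + 23)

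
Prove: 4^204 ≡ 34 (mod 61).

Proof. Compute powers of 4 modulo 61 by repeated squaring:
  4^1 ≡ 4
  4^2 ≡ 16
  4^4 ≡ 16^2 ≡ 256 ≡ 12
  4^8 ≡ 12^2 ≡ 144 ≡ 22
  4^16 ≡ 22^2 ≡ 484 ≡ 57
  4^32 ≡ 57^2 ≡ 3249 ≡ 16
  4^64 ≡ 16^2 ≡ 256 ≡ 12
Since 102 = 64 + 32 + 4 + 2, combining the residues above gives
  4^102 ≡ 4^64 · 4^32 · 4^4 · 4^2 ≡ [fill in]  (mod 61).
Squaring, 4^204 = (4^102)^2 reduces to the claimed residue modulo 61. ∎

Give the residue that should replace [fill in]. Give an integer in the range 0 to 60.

20

4^64 · 4^32 · 4^4 · 4^2 ≡ 12 · 16 · 12 · 16 = 36864.
36864 mod 61 = 20, so 4^102 ≡ 20 (mod 61).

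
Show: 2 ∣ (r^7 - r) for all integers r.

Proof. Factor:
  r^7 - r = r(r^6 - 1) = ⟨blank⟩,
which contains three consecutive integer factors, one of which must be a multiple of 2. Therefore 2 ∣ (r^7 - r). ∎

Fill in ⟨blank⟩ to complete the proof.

(r - 1)r(r + 1)(r^4 + r^2 + 1)

r^6 - 1 = (r^2 - 1)(r^4 + r^2 + 1), and r^2 - 1 = (r-1)(r+1).
So r(r^6 - 1) = (r - 1)r(r + 1)(r^4 + r^2 + 1).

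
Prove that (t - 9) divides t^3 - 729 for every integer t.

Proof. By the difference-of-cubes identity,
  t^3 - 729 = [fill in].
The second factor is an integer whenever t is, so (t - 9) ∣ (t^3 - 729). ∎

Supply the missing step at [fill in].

(t - 9)(t^2 + 9t + 81)

a^3 - b^3 = (a - b)(a^2 + ab + b^2). With a = t, b = 9:
t^3 - 729 = (t - 9)(t^2 + 9t + 81).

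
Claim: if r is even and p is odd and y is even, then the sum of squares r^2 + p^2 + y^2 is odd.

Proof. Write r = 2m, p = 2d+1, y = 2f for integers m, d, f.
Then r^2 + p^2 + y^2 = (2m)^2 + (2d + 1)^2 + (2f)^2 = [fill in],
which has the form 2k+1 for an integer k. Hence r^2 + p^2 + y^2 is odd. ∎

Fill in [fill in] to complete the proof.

(2m)^2 + (2d + 1)^2 + (2f)^2 = 4d^2 + 4d + 4f^2 + 4m^2 + 1
= 2(2d^2 + 2d + 2f^2 + 2m^2) + 1.
Since 2d^2 + 2d + 2f^2 + 2m^2 is an integer, the sum of squares is of the form 2k+1 for an integer k.

2(2d^2 + 2d + 2f^2 + 2m^2) + 1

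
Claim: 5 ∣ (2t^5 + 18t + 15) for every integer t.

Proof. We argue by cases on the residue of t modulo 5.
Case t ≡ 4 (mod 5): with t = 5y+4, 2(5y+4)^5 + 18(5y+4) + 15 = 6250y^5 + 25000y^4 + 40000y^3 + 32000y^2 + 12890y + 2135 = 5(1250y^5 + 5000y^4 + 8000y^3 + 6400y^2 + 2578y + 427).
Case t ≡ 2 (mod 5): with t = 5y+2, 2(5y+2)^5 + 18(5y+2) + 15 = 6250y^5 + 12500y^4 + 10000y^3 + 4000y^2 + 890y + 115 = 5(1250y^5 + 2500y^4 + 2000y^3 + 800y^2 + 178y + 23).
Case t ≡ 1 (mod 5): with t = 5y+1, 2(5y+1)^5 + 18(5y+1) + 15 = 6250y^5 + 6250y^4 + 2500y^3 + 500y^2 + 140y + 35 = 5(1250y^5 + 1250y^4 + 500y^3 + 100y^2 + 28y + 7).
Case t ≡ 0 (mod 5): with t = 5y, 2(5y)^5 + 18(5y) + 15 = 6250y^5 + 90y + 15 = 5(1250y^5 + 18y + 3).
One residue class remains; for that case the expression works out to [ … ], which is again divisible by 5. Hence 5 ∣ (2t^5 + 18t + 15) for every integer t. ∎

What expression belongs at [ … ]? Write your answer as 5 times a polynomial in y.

Only t ≡ 3 (mod 5) is unaccounted for. Put t = 5y+3:
2(5y+3)^5 + 18(5y+3) + 15 expands to 6250y^5 + 18750y^4 + 22500y^3 + 13500y^2 + 4140y + 555,
and factoring out 5 leaves 5(1250y^5 + 3750y^4 + 4500y^3 + 2700y^2 + 828y + 111).

5(1250y^5 + 3750y^4 + 4500y^3 + 2700y^2 + 828y + 111)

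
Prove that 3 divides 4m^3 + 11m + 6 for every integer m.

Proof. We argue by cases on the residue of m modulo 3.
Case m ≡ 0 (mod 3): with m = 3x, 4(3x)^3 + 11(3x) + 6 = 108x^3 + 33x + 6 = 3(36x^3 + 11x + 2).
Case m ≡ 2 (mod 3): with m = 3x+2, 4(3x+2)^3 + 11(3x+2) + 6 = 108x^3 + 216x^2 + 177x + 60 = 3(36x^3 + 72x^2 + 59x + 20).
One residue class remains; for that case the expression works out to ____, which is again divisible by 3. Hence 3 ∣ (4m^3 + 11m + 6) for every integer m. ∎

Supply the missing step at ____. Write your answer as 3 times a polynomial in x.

The residues treated are {0, 2}, so the missing case is m ≡ 1 (mod 3); write m = 3x+1.
Then 4(3x+1)^3 + 11(3x+1) + 6 = 108x^3 + 108x^2 + 69x + 21 = 3(36x^3 + 36x^2 + 23x + 7).

3(36x^3 + 36x^2 + 23x + 7)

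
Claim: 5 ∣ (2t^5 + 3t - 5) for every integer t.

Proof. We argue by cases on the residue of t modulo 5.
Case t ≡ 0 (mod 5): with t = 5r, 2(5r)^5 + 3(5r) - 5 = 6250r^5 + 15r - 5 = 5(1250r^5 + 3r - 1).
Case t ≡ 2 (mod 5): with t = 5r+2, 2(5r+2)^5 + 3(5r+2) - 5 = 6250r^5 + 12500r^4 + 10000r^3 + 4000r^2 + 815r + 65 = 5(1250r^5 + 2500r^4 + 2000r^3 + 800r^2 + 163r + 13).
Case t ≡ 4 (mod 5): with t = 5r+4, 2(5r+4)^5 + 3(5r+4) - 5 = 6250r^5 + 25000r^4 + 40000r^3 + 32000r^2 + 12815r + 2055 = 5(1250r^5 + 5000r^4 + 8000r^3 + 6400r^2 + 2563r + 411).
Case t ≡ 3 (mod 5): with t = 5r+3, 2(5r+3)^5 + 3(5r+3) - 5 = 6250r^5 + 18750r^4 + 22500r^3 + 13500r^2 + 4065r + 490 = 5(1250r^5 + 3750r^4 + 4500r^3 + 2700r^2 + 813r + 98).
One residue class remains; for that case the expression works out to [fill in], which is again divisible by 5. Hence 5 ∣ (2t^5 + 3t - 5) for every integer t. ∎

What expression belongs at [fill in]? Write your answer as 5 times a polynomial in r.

5(1250r^5 + 1250r^4 + 500r^3 + 100r^2 + 13r)

Only t ≡ 1 (mod 5) is unaccounted for. Put t = 5r+1:
2(5r+1)^5 + 3(5r+1) - 5 expands to 6250r^5 + 6250r^4 + 2500r^3 + 500r^2 + 65r,
and factoring out 5 leaves 5(1250r^5 + 1250r^4 + 500r^3 + 100r^2 + 13r).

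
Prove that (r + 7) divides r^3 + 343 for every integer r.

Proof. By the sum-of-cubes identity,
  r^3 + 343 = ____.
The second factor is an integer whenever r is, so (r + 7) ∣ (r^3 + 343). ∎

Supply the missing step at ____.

(r + 7)(r^2 - 7r + 49)

Polynomial division of r^3 + 343 by r + 7 leaves remainder 0 and quotient r^2 - 7r + 49.
Hence r^3 + 343 = (r + 7)(r^2 - 7r + 49).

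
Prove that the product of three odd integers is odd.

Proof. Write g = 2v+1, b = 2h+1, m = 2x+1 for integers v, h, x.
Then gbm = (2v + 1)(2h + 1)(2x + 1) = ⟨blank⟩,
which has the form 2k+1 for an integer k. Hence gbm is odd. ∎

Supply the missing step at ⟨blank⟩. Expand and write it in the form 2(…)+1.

Expanding: (2v + 1)(2h + 1)(2x + 1) = 8hvx + 4hv + 4hx + 2h + 4vx + 2v + 2x + 1.
Every term except the constant is even, so this is 2(4hvx + 2hv + 2hx + h + 2vx + v + x) + 1,
and 4hvx + 2hv + 2hx + h + 2vx + v + x ∈ ℤ gives the required form.

2(4hvx + 2hv + 2hx + h + 2vx + v + x) + 1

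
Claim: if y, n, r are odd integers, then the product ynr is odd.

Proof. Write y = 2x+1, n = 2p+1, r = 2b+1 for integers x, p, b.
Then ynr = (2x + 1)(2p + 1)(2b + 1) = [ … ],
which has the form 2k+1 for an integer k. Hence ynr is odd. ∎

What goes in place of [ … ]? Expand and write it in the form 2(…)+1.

Expanding: (2x + 1)(2p + 1)(2b + 1) = 8bpx + 4bp + 4bx + 2b + 4px + 2p + 2x + 1.
Every term except the constant is even, so this is 2(4bpx + 2bp + 2bx + b + 2px + p + x) + 1,
and 4bpx + 2bp + 2bx + b + 2px + p + x ∈ ℤ gives the required form.

2(4bpx + 2bp + 2bx + b + 2px + p + x) + 1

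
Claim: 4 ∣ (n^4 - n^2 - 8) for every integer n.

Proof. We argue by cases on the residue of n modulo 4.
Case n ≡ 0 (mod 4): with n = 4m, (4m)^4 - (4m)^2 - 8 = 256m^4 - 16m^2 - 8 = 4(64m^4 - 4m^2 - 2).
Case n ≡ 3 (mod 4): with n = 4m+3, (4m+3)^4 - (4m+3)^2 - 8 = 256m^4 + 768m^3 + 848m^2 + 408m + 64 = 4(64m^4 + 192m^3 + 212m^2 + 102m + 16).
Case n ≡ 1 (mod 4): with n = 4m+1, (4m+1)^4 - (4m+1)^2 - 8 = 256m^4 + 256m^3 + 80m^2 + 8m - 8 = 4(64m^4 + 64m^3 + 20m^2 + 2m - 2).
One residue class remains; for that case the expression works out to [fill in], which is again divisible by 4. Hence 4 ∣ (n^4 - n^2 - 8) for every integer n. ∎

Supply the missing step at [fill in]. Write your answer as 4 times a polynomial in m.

The residues treated are {0, 3, 1}, so the missing case is n ≡ 2 (mod 4); write n = 4m+2.
Then (4m+2)^4 - (4m+2)^2 - 8 = 256m^4 + 512m^3 + 368m^2 + 112m + 4 = 4(64m^4 + 128m^3 + 92m^2 + 28m + 1).

4(64m^4 + 128m^3 + 92m^2 + 28m + 1)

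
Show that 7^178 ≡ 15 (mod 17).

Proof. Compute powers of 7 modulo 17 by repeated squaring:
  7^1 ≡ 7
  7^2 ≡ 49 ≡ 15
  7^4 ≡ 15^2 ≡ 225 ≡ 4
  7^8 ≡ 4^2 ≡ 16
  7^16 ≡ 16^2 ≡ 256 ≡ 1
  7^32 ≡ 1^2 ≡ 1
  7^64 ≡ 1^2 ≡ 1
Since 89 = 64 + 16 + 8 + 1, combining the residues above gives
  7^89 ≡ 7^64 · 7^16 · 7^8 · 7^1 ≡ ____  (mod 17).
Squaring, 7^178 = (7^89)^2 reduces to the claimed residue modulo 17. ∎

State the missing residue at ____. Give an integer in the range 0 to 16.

10

7^64 · 7^16 · 7^8 · 7^1 ≡ 1 · 1 · 16 · 7 = 112.
112 mod 17 = 10, so 7^89 ≡ 10 (mod 17).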